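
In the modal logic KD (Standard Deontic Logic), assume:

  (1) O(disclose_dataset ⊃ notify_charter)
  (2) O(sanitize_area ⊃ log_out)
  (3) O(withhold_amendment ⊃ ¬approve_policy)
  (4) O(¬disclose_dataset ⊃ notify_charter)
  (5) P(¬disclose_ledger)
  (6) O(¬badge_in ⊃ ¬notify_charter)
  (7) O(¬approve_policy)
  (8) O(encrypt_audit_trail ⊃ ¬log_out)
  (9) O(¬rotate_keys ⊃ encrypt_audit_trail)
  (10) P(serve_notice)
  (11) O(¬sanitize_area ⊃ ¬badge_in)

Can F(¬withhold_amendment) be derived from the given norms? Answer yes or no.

No

Premise 3 is O(withhold_amendment ⊃ ¬approve_policy); even if O(¬approve_policy) held, inferring O(withhold_amendment) would be affirming the consequent — invalid.
No other premise forces O(withhold_amendment). An ideal world satisfying every premise can still have ¬withhold_amendment true, so F(¬withhold_amendment) is not derivable.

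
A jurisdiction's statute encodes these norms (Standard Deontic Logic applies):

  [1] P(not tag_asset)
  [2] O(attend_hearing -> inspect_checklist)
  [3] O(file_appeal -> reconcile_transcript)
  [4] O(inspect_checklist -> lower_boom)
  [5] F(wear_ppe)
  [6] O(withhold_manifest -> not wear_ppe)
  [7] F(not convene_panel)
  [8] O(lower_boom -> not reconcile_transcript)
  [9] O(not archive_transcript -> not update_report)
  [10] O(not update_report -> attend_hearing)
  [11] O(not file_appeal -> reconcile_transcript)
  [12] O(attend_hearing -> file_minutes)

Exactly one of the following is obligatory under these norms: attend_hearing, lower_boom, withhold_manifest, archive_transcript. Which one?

archive_transcript

By case analysis on file_appeal: premise 3 gives O(file_appeal -> reconcile_transcript) and premise 11 gives O(not file_appeal -> reconcile_transcript), so O(reconcile_transcript) either way.
Premise 8, O(lower_boom -> not reconcile_transcript), contraposes to O(reconcile_transcript -> not lower_boom); with O(reconcile_transcript) we get O(not lower_boom).
Premise 4, O(inspect_checklist -> lower_boom), contraposes to O(not lower_boom -> not inspect_checklist); with O(not lower_boom) we get O(not inspect_checklist).
Premise 2 is O(attend_hearing -> inspect_checklist); contrapositively O(not inspect_checklist -> not attend_hearing). Since O(not inspect_checklist) holds, K gives O(not attend_hearing).
The contrapositive of premise 10 (O(not update_report -> attend_hearing)) is O(not attend_hearing -> update_report), and O(not attend_hearing) is already established, so O(update_report).
Premise 9 is O(not archive_transcript -> not update_report); contrapositively O(update_report -> archive_transcript). Since O(update_report) holds, K gives O(archive_transcript).
So O(archive_transcript) holds — archive_transcript is obligatory. None of the other listed options is made obligatory by any chain of premises.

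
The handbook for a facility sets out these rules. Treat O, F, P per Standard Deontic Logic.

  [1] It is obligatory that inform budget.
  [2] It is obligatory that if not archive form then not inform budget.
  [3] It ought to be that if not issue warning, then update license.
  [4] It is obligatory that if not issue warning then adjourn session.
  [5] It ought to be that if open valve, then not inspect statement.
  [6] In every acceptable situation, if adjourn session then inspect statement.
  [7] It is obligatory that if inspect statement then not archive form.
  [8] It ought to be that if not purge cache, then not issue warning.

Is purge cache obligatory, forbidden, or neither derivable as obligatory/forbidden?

Obligatory

From premise 1 we have O(inform_budget).
The contrapositive of premise 2 (O(¬archive_form → ¬inform_budget)) is O(inform_budget → archive_form), and O(inform_budget) is already established, so O(archive_form).
Premise 7, O(inspect_statement → ¬archive_form), contraposes to O(archive_form → ¬inspect_statement); with O(archive_form) we get O(¬inspect_statement).
Premise 6 is O(adjourn_session → inspect_statement); contrapositively O(¬inspect_statement → ¬adjourn_session). Since O(¬inspect_statement) holds, K gives O(¬adjourn_session).
Premise 4, O(¬issue_warning → adjourn_session), contraposes to O(¬adjourn_session → issue_warning); with O(¬adjourn_session) we get O(issue_warning).
Premise 8, O(¬purge_cache → ¬issue_warning), contraposes to O(issue_warning → purge_cache); with O(issue_warning) we get O(purge_cache).
Premises 3, 5 do not contribute to this derivation.
Hence purge_cache is obligatory.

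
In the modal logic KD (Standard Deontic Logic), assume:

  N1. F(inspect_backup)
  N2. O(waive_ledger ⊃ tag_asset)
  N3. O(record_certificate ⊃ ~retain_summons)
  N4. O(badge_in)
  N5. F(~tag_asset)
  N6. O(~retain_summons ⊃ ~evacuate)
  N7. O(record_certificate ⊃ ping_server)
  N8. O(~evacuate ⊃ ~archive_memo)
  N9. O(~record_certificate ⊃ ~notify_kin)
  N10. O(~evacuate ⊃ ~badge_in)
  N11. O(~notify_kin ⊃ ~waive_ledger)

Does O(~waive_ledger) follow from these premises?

Yes

Premise 4 states O(badge_in) outright.
Premise 10, O(~evacuate ⊃ ~badge_in), contraposes to O(badge_in ⊃ evacuate); with O(badge_in) we get O(evacuate).
The contrapositive of premise 6 (O(~retain_summons ⊃ ~evacuate)) is O(evacuate ⊃ retain_summons), and O(evacuate) is already established, so O(retain_summons).
The contrapositive of premise 3 (O(record_certificate ⊃ ~retain_summons)) is O(retain_summons ⊃ ~record_certificate), and O(retain_summons) is already established, so O(~record_certificate).
Premise 9 is O(~record_certificate ⊃ ~notify_kin); since O(~record_certificate), deontic closure gives O(~notify_kin).
Applying K to premise 11 (O(~notify_kin ⊃ ~waive_ledger)) and O(~notify_kin) yields O(~waive_ledger).
Premises 1, 2, 5, 7, 8 do not contribute to this derivation.
So O(~waive_ledger) follows.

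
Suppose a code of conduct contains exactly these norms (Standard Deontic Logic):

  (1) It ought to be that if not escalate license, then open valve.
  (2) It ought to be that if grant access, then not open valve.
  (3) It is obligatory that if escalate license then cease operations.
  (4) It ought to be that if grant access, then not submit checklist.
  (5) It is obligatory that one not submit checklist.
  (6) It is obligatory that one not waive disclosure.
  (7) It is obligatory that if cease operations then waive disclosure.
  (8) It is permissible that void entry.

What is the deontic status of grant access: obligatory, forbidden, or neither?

Premise 6 states O(¬waive_disclosure) outright.
Premise 7 is O(cease_operations → waive_disclosure); contrapositively O(¬waive_disclosure → ¬cease_operations). Since O(¬waive_disclosure) holds, K gives O(¬cease_operations).
Premise 3, O(escalate_license → cease_operations), contraposes to O(¬cease_operations → ¬escalate_license); with O(¬cease_operations) we get O(¬escalate_license).
Applying K to premise 1 (O(¬escalate_license → open_valve)) and O(¬escalate_license) yields O(open_valve).
Premise 2, O(grant_access → ¬open_valve), contraposes to O(open_valve → ¬grant_access); with O(open_valve) we get O(¬grant_access).
Premises 4, 5, 8 do not contribute to this derivation.
Thus O(¬grant_access), which is F(grant_access): grant_access is forbidden.

Forbidden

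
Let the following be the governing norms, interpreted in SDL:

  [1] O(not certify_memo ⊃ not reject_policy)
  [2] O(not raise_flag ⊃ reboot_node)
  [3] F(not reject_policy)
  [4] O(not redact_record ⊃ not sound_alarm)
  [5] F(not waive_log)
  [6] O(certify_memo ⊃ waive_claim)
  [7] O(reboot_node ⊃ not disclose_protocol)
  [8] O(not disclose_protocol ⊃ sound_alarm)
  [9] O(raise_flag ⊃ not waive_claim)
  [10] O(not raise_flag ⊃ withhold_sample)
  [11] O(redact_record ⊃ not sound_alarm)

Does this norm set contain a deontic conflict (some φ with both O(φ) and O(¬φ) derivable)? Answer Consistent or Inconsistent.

Inconsistent

Premises 4 and 11 cover both cases: O(not redact_record ⊃ not sound_alarm) and O(redact_record ⊃ not sound_alarm). Since not redact_record ∨ redact_record is a tautology, O(not sound_alarm) follows.
Premise 8, O(not disclose_protocol ⊃ sound_alarm), contraposes to O(not sound_alarm ⊃ disclose_protocol); with O(not sound_alarm) we get O(disclose_protocol).
The contrapositive of premise 7 (O(reboot_node ⊃ not disclose_protocol)) is O(disclose_protocol ⊃ not reboot_node), and O(disclose_protocol) is already established, so O(not reboot_node).
Premise 2 is O(not raise_flag ⊃ reboot_node); contrapositively O(not reboot_node ⊃ raise_flag). Since O(not reboot_node) holds, K gives O(raise_flag).
Premise 9 is O(raise_flag ⊃ not waive_claim); since O(raise_flag), deontic closure gives O(not waive_claim).
Premise 6, O(certify_memo ⊃ waive_claim), contraposes to O(not waive_claim ⊃ not certify_memo); with O(not waive_claim) we get O(not certify_memo).
With premise 1, O(not certify_memo ⊃ not reject_policy), the K-axiom yields O(not reject_policy).
However, F(not reject_policy) at premise 3 amounts to O(reject_policy).
We now have both O(not reject_policy) and O(reject_policy) — reject_policy is simultaneously obligatory and forbidden, violating the D-axiom.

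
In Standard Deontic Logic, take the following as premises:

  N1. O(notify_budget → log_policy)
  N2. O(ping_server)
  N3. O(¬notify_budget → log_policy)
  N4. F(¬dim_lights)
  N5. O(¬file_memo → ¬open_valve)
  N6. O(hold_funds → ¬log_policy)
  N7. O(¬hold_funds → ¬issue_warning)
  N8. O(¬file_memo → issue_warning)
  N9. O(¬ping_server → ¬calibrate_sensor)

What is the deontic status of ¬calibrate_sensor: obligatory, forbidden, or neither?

Neither

Premise 9 is O(¬ping_server → ¬calibrate_sensor), but O(¬ping_server) is not derivable from the premises, so it does not yield O(¬calibrate_sensor).
No premise or chain of K-axiom applications forces O(¬calibrate_sensor), and none forces O(calibrate_sensor). So ¬calibrate_sensor is neither obligatory nor forbidden under these norms.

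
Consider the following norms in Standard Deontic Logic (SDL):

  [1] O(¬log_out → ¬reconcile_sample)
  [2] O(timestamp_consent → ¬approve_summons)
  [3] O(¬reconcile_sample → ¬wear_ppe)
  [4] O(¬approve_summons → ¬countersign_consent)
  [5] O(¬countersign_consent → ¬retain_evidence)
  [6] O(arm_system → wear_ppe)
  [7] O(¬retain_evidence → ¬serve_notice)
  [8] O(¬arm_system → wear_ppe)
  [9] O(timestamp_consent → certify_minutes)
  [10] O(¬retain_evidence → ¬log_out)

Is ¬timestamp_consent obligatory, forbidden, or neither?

By case analysis on ¬arm_system: premise 8 gives O(¬arm_system → wear_ppe) and premise 6 gives O(arm_system → wear_ppe), so O(wear_ppe) either way.
The contrapositive of premise 3 (O(¬reconcile_sample → ¬wear_ppe)) is O(wear_ppe → reconcile_sample), and O(wear_ppe) is already established, so O(reconcile_sample).
Premise 1, O(¬log_out → ¬reconcile_sample), contraposes to O(reconcile_sample → log_out); with O(reconcile_sample) we get O(log_out).
The contrapositive of premise 10 (O(¬retain_evidence → ¬log_out)) is O(log_out → retain_evidence), and O(log_out) is already established, so O(retain_evidence).
Premise 5, O(¬countersign_consent → ¬retain_evidence), contraposes to O(retain_evidence → countersign_consent); with O(retain_evidence) we get O(countersign_consent).
The contrapositive of premise 4 (O(¬approve_summons → ¬countersign_consent)) is O(countersign_consent → approve_summons), and O(countersign_consent) is already established, so O(approve_summons).
The contrapositive of premise 2 (O(timestamp_consent → ¬approve_summons)) is O(approve_summons → ¬timestamp_consent), and O(approve_summons) is already established, so O(¬timestamp_consent).
Premises 7, 9 do not contribute to this derivation.
Hence ¬timestamp_consent is obligatory.

Obligatory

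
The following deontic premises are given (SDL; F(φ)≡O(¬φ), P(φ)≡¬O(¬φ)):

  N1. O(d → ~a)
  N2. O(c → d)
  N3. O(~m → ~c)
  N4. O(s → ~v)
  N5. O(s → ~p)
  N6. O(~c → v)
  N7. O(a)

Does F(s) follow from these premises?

Yes

Premise 7 gives O(a).
Premise 1 is O(d → ~a); contrapositively O(a → ~d). Since O(a) holds, K gives O(~d).
Premise 2, O(c → d), contraposes to O(~d → ~c); with O(~d) we get O(~c).
From O(~c) and premise 6, O(~c → v), we obtain O(v).
Premise 4, O(s → ~v), contraposes to O(v → ~s); with O(v) we get O(~s).
Premises 3, 5 do not contribute to this derivation.
So O(~s) holds, i.e. F(s). The claim follows.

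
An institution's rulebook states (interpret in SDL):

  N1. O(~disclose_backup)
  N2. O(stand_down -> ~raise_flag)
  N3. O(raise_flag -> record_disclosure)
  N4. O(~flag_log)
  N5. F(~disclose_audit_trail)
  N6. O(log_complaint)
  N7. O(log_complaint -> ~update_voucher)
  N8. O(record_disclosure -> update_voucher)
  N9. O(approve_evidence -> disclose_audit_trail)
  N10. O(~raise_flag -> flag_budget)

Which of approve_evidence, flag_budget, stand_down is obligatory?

From premise 6 we have O(log_complaint).
With premise 7, O(log_complaint -> ~update_voucher), the K-axiom yields O(~update_voucher).
Premise 8, O(record_disclosure -> update_voucher), contraposes to O(~update_voucher -> ~record_disclosure); with O(~update_voucher) we get O(~record_disclosure).
Premise 3 is O(raise_flag -> record_disclosure); contrapositively O(~record_disclosure -> ~raise_flag). Since O(~record_disclosure) holds, K gives O(~raise_flag).
Premise 10 is O(~raise_flag -> flag_budget); since O(~raise_flag), deontic closure gives O(flag_budget).
So O(flag_budget) holds — flag_budget is obligatory. None of the other listed options is made obligatory by any chain of premises.

flag_budget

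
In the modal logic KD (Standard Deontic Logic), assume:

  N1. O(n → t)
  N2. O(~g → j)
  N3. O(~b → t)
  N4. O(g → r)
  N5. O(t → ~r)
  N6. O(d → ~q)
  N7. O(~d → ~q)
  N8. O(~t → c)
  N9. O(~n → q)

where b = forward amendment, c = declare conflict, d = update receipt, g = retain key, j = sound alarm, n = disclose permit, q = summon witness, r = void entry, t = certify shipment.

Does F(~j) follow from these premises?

Premises 7 and 6 are O(~d → ~q) and O(d → ~q); every ideal world satisfies ~d or d, so in either case ~q holds — hence O(~q).
The contrapositive of premise 9 (O(~n → q)) is O(~q → n), and O(~q) is already established, so O(n).
Premise 1 is O(n → t); since O(n), deontic closure gives O(t).
Premise 5 is O(t → ~r); since O(t), deontic closure gives O(~r).
Premise 4 is O(g → r); contrapositively O(~r → ~g). Since O(~r) holds, K gives O(~g).
Premise 2 is O(~g → j); since O(~g), deontic closure gives O(j).
Premises 3, 8 do not contribute to this derivation.
So O(j) holds, i.e. F(~j). The claim follows.

Yes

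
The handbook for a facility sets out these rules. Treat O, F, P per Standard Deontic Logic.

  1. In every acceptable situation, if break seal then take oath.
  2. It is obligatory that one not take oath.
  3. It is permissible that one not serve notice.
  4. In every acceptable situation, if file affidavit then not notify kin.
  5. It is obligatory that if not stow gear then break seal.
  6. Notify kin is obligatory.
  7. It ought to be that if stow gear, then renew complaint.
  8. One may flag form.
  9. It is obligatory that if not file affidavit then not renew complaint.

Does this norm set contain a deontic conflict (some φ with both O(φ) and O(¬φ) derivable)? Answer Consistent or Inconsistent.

From premise 6 we have O(notify_kin).
Premise 4, O(file_affidavit → ¬notify_kin), contraposes to O(notify_kin → ¬file_affidavit); with O(notify_kin) we get O(¬file_affidavit).
Premise 9 is O(¬file_affidavit → ¬renew_complaint); since O(¬file_affidavit), deontic closure gives O(¬renew_complaint).
Premise 7 is O(stow_gear → renew_complaint); contrapositively O(¬renew_complaint → ¬stow_gear). Since O(¬renew_complaint) holds, K gives O(¬stow_gear).
Applying K to premise 5 (O(¬stow_gear → break_seal)) and O(¬stow_gear) yields O(break_seal).
With premise 1, O(break_seal → take_oath), the K-axiom yields O(take_oath).
But premise 2 directly asserts O(¬take_oath).
We now have both O(take_oath) and O(¬take_oath) — take_oath is simultaneously obligatory and forbidden, violating the D-axiom.

Inconsistent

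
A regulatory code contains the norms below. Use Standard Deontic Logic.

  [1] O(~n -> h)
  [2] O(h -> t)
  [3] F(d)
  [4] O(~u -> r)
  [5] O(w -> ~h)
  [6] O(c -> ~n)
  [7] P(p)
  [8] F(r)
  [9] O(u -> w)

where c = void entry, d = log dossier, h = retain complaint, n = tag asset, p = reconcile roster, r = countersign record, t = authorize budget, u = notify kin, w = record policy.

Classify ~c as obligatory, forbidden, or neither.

Obligatory

Premise 8 is F(r), i.e. O(~r).
Premise 4, O(~u -> r), contraposes to O(~r -> u); with O(~r) we get O(u).
With premise 9, O(u -> w), the K-axiom yields O(w).
Premise 5 is O(w -> ~h); since O(w), deontic closure gives O(~h).
The contrapositive of premise 1 (O(~n -> h)) is O(~h -> n), and O(~h) is already established, so O(n).
Premise 6 is O(c -> ~n); contrapositively O(n -> ~c). Since O(n) holds, K gives O(~c).
Premises 2, 3, 7 do not contribute to this derivation.
Hence ~c is obligatory.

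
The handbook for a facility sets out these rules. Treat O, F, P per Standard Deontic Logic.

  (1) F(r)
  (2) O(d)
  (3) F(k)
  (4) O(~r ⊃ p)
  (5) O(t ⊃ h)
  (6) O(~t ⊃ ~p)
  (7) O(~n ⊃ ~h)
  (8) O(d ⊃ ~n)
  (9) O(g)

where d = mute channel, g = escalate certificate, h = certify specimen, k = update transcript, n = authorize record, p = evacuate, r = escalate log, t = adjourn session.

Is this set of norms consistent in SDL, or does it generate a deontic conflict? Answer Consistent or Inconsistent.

Inconsistent

F(r) at premise 1 means O(~r).
With premise 4, O(~r ⊃ p), the K-axiom yields O(p).
The contrapositive of premise 6 (O(~t ⊃ ~p)) is O(p ⊃ t), and O(p) is already established, so O(t).
Applying K to premise 5 (O(t ⊃ h)) and O(t) yields O(h).
Premise 7 is O(~n ⊃ ~h); contrapositively O(h ⊃ n). Since O(h) holds, K gives O(n).
The contrapositive of premise 8 (O(d ⊃ ~n)) is O(n ⊃ ~d), and O(n) is already established, so O(~d).
However, premise 2 gives O(d).
We now have both O(~d) and O(d) — d is simultaneously obligatory and forbidden, violating the D-axiom.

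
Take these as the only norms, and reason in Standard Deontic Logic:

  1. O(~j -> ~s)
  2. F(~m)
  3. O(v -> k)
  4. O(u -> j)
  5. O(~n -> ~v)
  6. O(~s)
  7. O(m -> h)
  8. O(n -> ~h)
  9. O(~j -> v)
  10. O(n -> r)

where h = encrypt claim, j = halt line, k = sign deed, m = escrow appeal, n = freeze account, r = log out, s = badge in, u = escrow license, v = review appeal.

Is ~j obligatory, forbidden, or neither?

F(~m) at premise 2 means O(m).
From O(m) and premise 7, O(m -> h), we obtain O(h).
Premise 8, O(n -> ~h), contraposes to O(h -> ~n); with O(h) we get O(~n).
From O(~n) and premise 5, O(~n -> ~v), we obtain O(~v).
The contrapositive of premise 9 (O(~j -> v)) is O(~v -> j), and O(~v) is already established, so O(j).
Premises 1, 3, 4, 6, 10 do not contribute to this derivation.
Thus O(j), which is F(~j): ~j is forbidden.

Forbidden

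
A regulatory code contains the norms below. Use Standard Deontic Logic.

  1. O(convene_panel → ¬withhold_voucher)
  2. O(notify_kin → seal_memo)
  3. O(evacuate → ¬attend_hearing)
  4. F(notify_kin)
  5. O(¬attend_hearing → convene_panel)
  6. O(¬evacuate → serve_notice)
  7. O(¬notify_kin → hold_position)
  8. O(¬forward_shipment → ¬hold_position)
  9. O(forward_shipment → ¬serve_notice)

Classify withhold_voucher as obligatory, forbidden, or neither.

Forbidden

Premise 4, F(notify_kin), is equivalent to O(¬notify_kin).
From O(¬notify_kin) and premise 7, O(¬notify_kin → hold_position), we obtain O(hold_position).
Premise 8 is O(¬forward_shipment → ¬hold_position); contrapositively O(hold_position → forward_shipment). Since O(hold_position) holds, K gives O(forward_shipment).
From O(forward_shipment) and premise 9, O(forward_shipment → ¬serve_notice), we obtain O(¬serve_notice).
The contrapositive of premise 6 (O(¬evacuate → serve_notice)) is O(¬serve_notice → evacuate), and O(¬serve_notice) is already established, so O(evacuate).
From O(evacuate) and premise 3, O(evacuate → ¬attend_hearing), we obtain O(¬attend_hearing).
From O(¬attend_hearing) and premise 5, O(¬attend_hearing → convene_panel), we obtain O(convene_panel).
From O(convene_panel) and premise 1, O(convene_panel → ¬withhold_voucher), we obtain O(¬withhold_voucher).
Premise 2 does not contribute to this derivation.
Thus O(¬withhold_voucher), which is F(withhold_voucher): withhold_voucher is forbidden.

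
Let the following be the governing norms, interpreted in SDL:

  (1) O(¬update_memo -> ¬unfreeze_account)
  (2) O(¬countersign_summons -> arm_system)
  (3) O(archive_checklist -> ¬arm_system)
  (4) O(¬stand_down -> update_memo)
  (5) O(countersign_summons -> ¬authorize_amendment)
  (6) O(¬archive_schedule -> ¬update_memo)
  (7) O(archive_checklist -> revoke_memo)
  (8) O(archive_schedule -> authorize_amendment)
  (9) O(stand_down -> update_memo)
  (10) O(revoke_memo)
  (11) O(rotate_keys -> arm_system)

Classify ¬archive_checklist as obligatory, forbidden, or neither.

Premises 9 and 4 are O(stand_down -> update_memo) and O(¬stand_down -> update_memo); every ideal world satisfies stand_down or ¬stand_down, so in either case update_memo holds — hence O(update_memo).
The contrapositive of premise 6 (O(¬archive_schedule -> ¬update_memo)) is O(update_memo -> archive_schedule), and O(update_memo) is already established, so O(archive_schedule).
Premise 8 is O(archive_schedule -> authorize_amendment); since O(archive_schedule), deontic closure gives O(authorize_amendment).
Premise 5, O(countersign_summons -> ¬authorize_amendment), contraposes to O(authorize_amendment -> ¬countersign_summons); with O(authorize_amendment) we get O(¬countersign_summons).
Premise 2 is O(¬countersign_summons -> arm_system); since O(¬countersign_summons), deontic closure gives O(arm_system).
Premise 3 is O(archive_checklist -> ¬arm_system); contrapositively O(arm_system -> ¬archive_checklist). Since O(arm_system) holds, K gives O(¬archive_checklist).
Premises 1, 7, 10, 11 do not contribute to this derivation.
Hence ¬archive_checklist is obligatory.

Obligatory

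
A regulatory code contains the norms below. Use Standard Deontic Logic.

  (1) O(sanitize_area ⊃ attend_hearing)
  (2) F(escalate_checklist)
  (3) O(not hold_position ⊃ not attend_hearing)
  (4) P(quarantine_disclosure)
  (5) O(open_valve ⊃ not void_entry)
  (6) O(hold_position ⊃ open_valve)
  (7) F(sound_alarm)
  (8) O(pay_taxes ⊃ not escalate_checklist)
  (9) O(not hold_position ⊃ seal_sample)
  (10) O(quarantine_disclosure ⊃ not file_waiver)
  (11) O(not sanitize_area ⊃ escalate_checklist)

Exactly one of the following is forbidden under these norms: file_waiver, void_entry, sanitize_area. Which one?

Premise 2, F(escalate_checklist), is equivalent to O(not escalate_checklist).
Premise 11 is O(not sanitize_area ⊃ escalate_checklist); contrapositively O(not escalate_checklist ⊃ sanitize_area). Since O(not escalate_checklist) holds, K gives O(sanitize_area).
From O(sanitize_area) and premise 1, O(sanitize_area ⊃ attend_hearing), we obtain O(attend_hearing).
The contrapositive of premise 3 (O(not hold_position ⊃ not attend_hearing)) is O(attend_hearing ⊃ hold_position), and O(attend_hearing) is already established, so O(hold_position).
From O(hold_position) and premise 6, O(hold_position ⊃ open_valve), we obtain O(open_valve).
With premise 5, O(open_valve ⊃ not void_entry), the K-axiom yields O(not void_entry).
So O(not void_entry) holds, i.e. void_entry is forbidden. None of the other listed options is forbidden under the premises.

void_entry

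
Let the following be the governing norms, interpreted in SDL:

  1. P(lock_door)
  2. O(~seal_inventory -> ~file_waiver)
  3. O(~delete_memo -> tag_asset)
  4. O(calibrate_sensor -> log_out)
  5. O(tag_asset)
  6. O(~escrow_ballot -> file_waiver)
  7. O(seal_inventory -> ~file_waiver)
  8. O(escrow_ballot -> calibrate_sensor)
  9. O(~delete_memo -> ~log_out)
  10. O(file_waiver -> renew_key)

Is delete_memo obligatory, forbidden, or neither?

Obligatory

Premises 7 and 2 cover both cases: O(seal_inventory -> ~file_waiver) and O(~seal_inventory -> ~file_waiver). Since seal_inventory ∨ ~seal_inventory is a tautology, O(~file_waiver) follows.
The contrapositive of premise 6 (O(~escrow_ballot -> file_waiver)) is O(~file_waiver -> escrow_ballot), and O(~file_waiver) is already established, so O(escrow_ballot).
With premise 8, O(escrow_ballot -> calibrate_sensor), the K-axiom yields O(calibrate_sensor).
Premise 4 is O(calibrate_sensor -> log_out); since O(calibrate_sensor), deontic closure gives O(log_out).
Premise 9, O(~delete_memo -> ~log_out), contraposes to O(log_out -> delete_memo); with O(log_out) we get O(delete_memo).
Premises 1, 3, 5, 10 do not contribute to this derivation.
Hence delete_memo is obligatory.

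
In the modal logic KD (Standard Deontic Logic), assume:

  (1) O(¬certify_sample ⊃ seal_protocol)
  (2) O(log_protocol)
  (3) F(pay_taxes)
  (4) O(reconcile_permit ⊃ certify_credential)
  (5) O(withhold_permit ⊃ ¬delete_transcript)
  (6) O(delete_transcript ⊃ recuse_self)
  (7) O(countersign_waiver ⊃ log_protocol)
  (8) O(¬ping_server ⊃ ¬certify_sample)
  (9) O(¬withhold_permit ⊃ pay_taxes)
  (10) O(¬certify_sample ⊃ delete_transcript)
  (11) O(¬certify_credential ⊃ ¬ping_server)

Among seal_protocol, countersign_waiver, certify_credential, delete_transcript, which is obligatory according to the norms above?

certify_credential

Premise 3 is F(pay_taxes), i.e. O(¬pay_taxes).
The contrapositive of premise 9 (O(¬withhold_permit ⊃ pay_taxes)) is O(¬pay_taxes ⊃ withhold_permit), and O(¬pay_taxes) is already established, so O(withhold_permit).
Applying K to premise 5 (O(withhold_permit ⊃ ¬delete_transcript)) and O(withhold_permit) yields O(¬delete_transcript).
Premise 10, O(¬certify_sample ⊃ delete_transcript), contraposes to O(¬delete_transcript ⊃ certify_sample); with O(¬delete_transcript) we get O(certify_sample).
Premise 8, O(¬ping_server ⊃ ¬certify_sample), contraposes to O(certify_sample ⊃ ping_server); with O(certify_sample) we get O(ping_server).
Premise 11, O(¬certify_credential ⊃ ¬ping_server), contraposes to O(ping_server ⊃ certify_credential); with O(ping_server) we get O(certify_credential).
So O(certify_credential) holds — certify_credential is obligatory. None of the other listed options is made obligatory by any chain of premises.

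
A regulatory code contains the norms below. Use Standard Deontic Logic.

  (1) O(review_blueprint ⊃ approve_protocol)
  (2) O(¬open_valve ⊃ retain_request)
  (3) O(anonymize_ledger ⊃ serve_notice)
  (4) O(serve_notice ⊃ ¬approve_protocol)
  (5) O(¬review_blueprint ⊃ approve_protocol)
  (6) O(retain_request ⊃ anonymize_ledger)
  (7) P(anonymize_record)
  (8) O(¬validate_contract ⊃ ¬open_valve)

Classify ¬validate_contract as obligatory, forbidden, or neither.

Forbidden

Premises 5 and 1 cover both cases: O(¬review_blueprint ⊃ approve_protocol) and O(review_blueprint ⊃ approve_protocol). Since ¬review_blueprint ∨ review_blueprint is a tautology, O(approve_protocol) follows.
Premise 4, O(serve_notice ⊃ ¬approve_protocol), contraposes to O(approve_protocol ⊃ ¬serve_notice); with O(approve_protocol) we get O(¬serve_notice).
The contrapositive of premise 3 (O(anonymize_ledger ⊃ serve_notice)) is O(¬serve_notice ⊃ ¬anonymize_ledger), and O(¬serve_notice) is already established, so O(¬anonymize_ledger).
Premise 6 is O(retain_request ⊃ anonymize_ledger); contrapositively O(¬anonymize_ledger ⊃ ¬retain_request). Since O(¬anonymize_ledger) holds, K gives O(¬retain_request).
Premise 2 is O(¬open_valve ⊃ retain_request); contrapositively O(¬retain_request ⊃ open_valve). Since O(¬retain_request) holds, K gives O(open_valve).
Premise 8, O(¬validate_contract ⊃ ¬open_valve), contraposes to O(open_valve ⊃ validate_contract); with O(open_valve) we get O(validate_contract).
Premise 7 does not contribute to this derivation.
Thus O(validate_contract), which is F(¬validate_contract): ¬validate_contract is forbidden.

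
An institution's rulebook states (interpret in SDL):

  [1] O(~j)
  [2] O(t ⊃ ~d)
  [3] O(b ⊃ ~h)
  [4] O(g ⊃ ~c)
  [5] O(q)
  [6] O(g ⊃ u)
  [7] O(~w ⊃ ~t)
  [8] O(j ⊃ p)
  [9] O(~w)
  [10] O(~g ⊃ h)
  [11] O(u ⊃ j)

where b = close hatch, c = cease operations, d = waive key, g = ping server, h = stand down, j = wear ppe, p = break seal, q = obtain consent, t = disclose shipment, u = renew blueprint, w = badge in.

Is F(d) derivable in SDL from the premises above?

Premise 2 is O(t ⊃ ~d), but O(t) is not derivable from the premises, so it does not yield O(~d).
No other premise forces O(~d). An ideal world satisfying every premise can still have d true, so F(d) is not derivable.

No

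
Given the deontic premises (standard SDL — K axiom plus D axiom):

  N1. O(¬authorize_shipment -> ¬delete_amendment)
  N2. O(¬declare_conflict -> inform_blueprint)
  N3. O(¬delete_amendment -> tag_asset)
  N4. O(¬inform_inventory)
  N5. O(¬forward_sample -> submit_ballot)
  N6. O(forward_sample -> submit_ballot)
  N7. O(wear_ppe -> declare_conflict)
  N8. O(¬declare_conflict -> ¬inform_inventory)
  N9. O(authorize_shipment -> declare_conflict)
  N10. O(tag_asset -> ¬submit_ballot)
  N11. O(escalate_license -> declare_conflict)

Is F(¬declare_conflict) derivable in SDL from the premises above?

Premises 5 and 6 cover both cases: O(¬forward_sample -> submit_ballot) and O(forward_sample -> submit_ballot). Since ¬forward_sample ∨ forward_sample is a tautology, O(submit_ballot) follows.
The contrapositive of premise 10 (O(tag_asset -> ¬submit_ballot)) is O(submit_ballot -> ¬tag_asset), and O(submit_ballot) is already established, so O(¬tag_asset).
Premise 3, O(¬delete_amendment -> tag_asset), contraposes to O(¬tag_asset -> delete_amendment); with O(¬tag_asset) we get O(delete_amendment).
Premise 1 is O(¬authorize_shipment -> ¬delete_amendment); contrapositively O(delete_amendment -> authorize_shipment). Since O(delete_amendment) holds, K gives O(authorize_shipment).
With premise 9, O(authorize_shipment -> declare_conflict), the K-axiom yields O(declare_conflict).
Premises 2, 4, 7, 8, 11 do not contribute to this derivation.
So O(declare_conflict) holds, i.e. F(¬declare_conflict). The claim follows.

Yes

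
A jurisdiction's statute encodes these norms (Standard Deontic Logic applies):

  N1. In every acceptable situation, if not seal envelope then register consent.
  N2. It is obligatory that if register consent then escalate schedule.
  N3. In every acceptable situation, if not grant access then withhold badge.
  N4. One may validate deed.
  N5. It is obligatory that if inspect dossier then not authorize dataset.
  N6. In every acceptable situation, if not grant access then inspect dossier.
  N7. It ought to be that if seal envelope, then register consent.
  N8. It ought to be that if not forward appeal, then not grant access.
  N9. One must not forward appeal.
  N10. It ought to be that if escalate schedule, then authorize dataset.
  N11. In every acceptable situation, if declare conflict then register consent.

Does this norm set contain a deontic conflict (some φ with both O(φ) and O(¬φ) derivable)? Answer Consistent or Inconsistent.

Premises 1 and 7 are O(¬seal_envelope → register_consent) and O(seal_envelope → register_consent); every ideal world satisfies ¬seal_envelope or seal_envelope, so in either case register_consent holds — hence O(register_consent).
From O(register_consent) and premise 2, O(register_consent → escalate_schedule), we obtain O(escalate_schedule).
From O(escalate_schedule) and premise 10, O(escalate_schedule → authorize_dataset), we obtain O(authorize_dataset).
The contrapositive of premise 5 (O(inspect_dossier → ¬authorize_dataset)) is O(authorize_dataset → ¬inspect_dossier), and O(authorize_dataset) is already established, so O(¬inspect_dossier).
Premise 6 is O(¬grant_access → inspect_dossier); contrapositively O(¬inspect_dossier → grant_access). Since O(¬inspect_dossier) holds, K gives O(grant_access).
Premise 8 is O(¬forward_appeal → ¬grant_access); contrapositively O(grant_access → forward_appeal). Since O(grant_access) holds, K gives O(forward_appeal).
However, F(forward_appeal) at premise 9 amounts to O(¬forward_appeal).
We now have both O(forward_appeal) and O(¬forward_appeal) — forward_appeal is simultaneously obligatory and forbidden, violating the D-axiom.

Inconsistent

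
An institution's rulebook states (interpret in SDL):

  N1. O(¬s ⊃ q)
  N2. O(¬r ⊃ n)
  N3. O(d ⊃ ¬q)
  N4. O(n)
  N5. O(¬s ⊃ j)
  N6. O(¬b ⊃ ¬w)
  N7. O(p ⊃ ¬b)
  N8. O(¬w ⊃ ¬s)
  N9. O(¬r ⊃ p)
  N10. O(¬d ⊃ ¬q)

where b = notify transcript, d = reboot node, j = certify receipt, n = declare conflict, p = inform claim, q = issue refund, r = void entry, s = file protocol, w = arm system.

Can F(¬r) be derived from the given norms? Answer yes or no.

Yes

Premises 3 and 10 cover both cases: O(d ⊃ ¬q) and O(¬d ⊃ ¬q). Since d ∨ ¬d is a tautology, O(¬q) follows.
Premise 1, O(¬s ⊃ q), contraposes to O(¬q ⊃ s); with O(¬q) we get O(s).
The contrapositive of premise 8 (O(¬w ⊃ ¬s)) is O(s ⊃ w), and O(s) is already established, so O(w).
Premise 6, O(¬b ⊃ ¬w), contraposes to O(w ⊃ b); with O(w) we get O(b).
The contrapositive of premise 7 (O(p ⊃ ¬b)) is O(b ⊃ ¬p), and O(b) is already established, so O(¬p).
The contrapositive of premise 9 (O(¬r ⊃ p)) is O(¬p ⊃ r), and O(¬p) is already established, so O(r).
Premises 2, 4, 5 do not contribute to this derivation.
So O(r) holds, i.e. F(¬r). The claim follows.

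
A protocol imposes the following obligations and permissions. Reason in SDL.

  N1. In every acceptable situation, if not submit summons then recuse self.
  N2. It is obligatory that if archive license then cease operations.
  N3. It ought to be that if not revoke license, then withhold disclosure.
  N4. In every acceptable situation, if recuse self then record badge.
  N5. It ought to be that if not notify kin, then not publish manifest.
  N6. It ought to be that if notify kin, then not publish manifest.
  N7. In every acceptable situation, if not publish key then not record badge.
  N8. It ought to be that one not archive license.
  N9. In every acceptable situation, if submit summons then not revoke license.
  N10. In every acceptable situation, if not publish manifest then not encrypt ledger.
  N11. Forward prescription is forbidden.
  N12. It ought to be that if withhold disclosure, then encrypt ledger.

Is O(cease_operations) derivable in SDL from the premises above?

No

Premise 2 is O(archive_license → cease_operations), but O(archive_license) is not derivable from the premises, so it does not yield O(cease_operations).
No other premise forces O(cease_operations). An ideal world satisfying every premise can still have cease_operations false, so O(cease_operations) is not derivable.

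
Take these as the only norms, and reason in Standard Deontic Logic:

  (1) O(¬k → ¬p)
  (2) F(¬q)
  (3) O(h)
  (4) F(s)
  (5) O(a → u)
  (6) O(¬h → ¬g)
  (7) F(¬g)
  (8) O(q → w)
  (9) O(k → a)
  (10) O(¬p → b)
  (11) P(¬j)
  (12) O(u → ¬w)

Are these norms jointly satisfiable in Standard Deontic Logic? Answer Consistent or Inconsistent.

Premise 6 is O(¬h → ¬g), but O(¬h) is not derivable from the premises, so it does not yield O(¬g).
So O(¬g) is not derivable, and the apparent clash with O(g) does not arise.
A world satisfying every obligation exists (e.g. a=false, b=true, g=true, h=true, j=false, k=false, p=false, q=true, s=false, u=false, w=true); no atom is both obligatory and forbidden, so the set is consistent.

Consistent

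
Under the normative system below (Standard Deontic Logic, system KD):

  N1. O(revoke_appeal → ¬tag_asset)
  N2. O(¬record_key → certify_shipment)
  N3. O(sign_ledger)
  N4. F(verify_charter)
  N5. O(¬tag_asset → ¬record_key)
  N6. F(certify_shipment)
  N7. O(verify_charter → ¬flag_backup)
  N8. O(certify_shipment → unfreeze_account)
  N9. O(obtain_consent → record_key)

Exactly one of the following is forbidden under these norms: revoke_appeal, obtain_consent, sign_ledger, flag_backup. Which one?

revoke_appeal

Premise 6 is F(certify_shipment), i.e. O(¬certify_shipment).
The contrapositive of premise 2 (O(¬record_key → certify_shipment)) is O(¬certify_shipment → record_key), and O(¬certify_shipment) is already established, so O(record_key).
Premise 5, O(¬tag_asset → ¬record_key), contraposes to O(record_key → tag_asset); with O(record_key) we get O(tag_asset).
Premise 1, O(revoke_appeal → ¬tag_asset), contraposes to O(tag_asset → ¬revoke_appeal); with O(tag_asset) we get O(¬revoke_appeal).
So O(¬revoke_appeal) holds, i.e. revoke_appeal is forbidden. None of the other listed options is forbidden under the premises.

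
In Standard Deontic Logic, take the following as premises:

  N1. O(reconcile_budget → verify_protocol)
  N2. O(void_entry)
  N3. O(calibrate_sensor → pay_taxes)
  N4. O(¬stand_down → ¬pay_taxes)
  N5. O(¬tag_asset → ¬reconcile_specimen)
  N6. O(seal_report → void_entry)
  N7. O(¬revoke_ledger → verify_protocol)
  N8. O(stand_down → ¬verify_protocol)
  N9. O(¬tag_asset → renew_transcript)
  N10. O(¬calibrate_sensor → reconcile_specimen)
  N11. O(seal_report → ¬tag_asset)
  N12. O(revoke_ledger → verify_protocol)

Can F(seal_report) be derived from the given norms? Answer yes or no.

Yes

Premises 12 and 7 are O(revoke_ledger → verify_protocol) and O(¬revoke_ledger → verify_protocol); every ideal world satisfies revoke_ledger or ¬revoke_ledger, so in either case verify_protocol holds — hence O(verify_protocol).
The contrapositive of premise 8 (O(stand_down → ¬verify_protocol)) is O(verify_protocol → ¬stand_down), and O(verify_protocol) is already established, so O(¬stand_down).
Applying K to premise 4 (O(¬stand_down → ¬pay_taxes)) and O(¬stand_down) yields O(¬pay_taxes).
The contrapositive of premise 3 (O(calibrate_sensor → pay_taxes)) is O(¬pay_taxes → ¬calibrate_sensor), and O(¬pay_taxes) is already established, so O(¬calibrate_sensor).
Premise 10 is O(¬calibrate_sensor → reconcile_specimen); since O(¬calibrate_sensor), deontic closure gives O(reconcile_specimen).
Premise 5, O(¬tag_asset → ¬reconcile_specimen), contraposes to O(reconcile_specimen → tag_asset); with O(reconcile_specimen) we get O(tag_asset).
The contrapositive of premise 11 (O(seal_report → ¬tag_asset)) is O(tag_asset → ¬seal_report), and O(tag_asset) is already established, so O(¬seal_report).
Premises 1, 2, 6, 9 do not contribute to this derivation.
So O(¬seal_report) holds, i.e. F(seal_report). The claim follows.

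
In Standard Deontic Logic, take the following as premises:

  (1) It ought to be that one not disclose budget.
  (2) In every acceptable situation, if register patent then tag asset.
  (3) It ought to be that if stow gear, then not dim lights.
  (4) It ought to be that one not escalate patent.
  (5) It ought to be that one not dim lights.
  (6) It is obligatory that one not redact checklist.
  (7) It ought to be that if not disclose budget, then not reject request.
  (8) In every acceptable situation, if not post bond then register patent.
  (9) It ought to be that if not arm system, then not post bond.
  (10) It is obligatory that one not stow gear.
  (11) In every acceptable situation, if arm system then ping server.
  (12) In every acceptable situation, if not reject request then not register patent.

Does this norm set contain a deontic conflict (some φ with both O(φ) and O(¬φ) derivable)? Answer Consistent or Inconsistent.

Consistent

Premise 3 is O(stow_gear → ¬dim_lights); even if O(¬dim_lights) held, inferring O(stow_gear) would be affirming the consequent — invalid.
So O(stow_gear) is not derivable, and the apparent clash with O(¬stow_gear) does not arise.
A world satisfying every obligation exists (e.g. arm_system=true, dim_lights=false, disclose_budget=false, escalate_patent=false, ping_server=true, post_bond=true, redact_checklist=false, register_patent=false, reject_request=false, stow_gear=false, tag_asset=false); no atom is both obligatory and forbidden, so the set is consistent.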